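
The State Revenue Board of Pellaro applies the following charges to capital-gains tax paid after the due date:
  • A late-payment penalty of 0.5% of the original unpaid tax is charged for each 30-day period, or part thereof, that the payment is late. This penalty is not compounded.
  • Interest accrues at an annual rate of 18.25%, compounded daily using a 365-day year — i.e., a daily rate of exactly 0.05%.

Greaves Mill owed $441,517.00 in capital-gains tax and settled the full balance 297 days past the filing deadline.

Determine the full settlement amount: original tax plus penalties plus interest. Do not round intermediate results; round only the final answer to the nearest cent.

Penalty periods: ⌈297/30⌉ = 10; penalty = 10 × 0.5% × $441,517.00 = $22,075.85
Interest: $441,517.00 × ((1 + 0.0005)^297 − 1) = $441,517.00 × 0.16004974… = $70,664.6830…
Total = $441,517.00 + $22,075.8500 + $70,664.6830… = $534,257.53

$534,257.53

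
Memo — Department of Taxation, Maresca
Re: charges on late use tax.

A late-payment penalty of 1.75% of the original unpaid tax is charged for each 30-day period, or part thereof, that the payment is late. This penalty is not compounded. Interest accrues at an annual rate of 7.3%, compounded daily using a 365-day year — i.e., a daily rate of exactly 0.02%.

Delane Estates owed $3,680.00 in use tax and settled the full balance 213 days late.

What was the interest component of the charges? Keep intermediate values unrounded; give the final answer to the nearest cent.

$160.14

Interest: $3,680.00 × ((1 + 0.0002)^213 − 1) = $3,680.00 × 0.04351596… = $160.1387…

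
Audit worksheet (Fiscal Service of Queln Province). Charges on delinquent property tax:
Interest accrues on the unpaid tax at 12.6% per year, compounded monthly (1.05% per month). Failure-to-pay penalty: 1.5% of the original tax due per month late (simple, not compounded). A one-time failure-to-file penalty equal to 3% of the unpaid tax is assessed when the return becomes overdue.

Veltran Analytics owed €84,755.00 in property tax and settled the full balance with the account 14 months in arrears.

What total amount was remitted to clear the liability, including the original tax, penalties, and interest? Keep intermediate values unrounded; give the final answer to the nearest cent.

Failure-to-file penalty: 3% × €84,755.00 = €2,542.65
Failure-to-pay penalty = 1.5% × €84,755.00 × 14 mo = €17,798.55
Interest: €84,755.00 × ((1 + 0.0105)^14 − 1) = €84,755.00 × 0.1574666… = €13,346.0776…
Total = €84,755.00 + €20,341.2000 + €13,346.0776… = €118,442.28

€118,442.28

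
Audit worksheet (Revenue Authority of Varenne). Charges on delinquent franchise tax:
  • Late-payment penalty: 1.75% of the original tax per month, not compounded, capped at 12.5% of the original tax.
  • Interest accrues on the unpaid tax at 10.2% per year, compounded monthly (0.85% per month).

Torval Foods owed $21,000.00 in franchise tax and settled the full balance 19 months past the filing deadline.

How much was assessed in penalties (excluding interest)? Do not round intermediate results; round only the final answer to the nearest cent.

$2,625.00

Penalty (uncapped): 19 × 1.75% × $21,000.00 = $6,982.50; cap = 12.5% × $21,000.00 = $2,625.00 → penalty = $2,625.00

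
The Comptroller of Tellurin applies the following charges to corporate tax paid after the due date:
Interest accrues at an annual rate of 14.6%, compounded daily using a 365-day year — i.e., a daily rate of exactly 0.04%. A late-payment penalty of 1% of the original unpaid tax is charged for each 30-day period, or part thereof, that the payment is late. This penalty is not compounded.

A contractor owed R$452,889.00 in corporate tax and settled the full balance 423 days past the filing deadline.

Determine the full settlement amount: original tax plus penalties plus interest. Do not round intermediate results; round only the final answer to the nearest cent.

R$604,297.46

Penalty periods: ⌈423/30⌉ = 15; penalty = 15 × 1% × R$452,889.00 = R$67,933.35
Interest: R$452,889.00 × ((1 + 0.0004)^423 − 1) = R$452,889.00 × 0.18431692… = R$83,475.1053…
Total = R$452,889.00 + R$67,933.3500 + R$83,475.1053… = R$604,297.46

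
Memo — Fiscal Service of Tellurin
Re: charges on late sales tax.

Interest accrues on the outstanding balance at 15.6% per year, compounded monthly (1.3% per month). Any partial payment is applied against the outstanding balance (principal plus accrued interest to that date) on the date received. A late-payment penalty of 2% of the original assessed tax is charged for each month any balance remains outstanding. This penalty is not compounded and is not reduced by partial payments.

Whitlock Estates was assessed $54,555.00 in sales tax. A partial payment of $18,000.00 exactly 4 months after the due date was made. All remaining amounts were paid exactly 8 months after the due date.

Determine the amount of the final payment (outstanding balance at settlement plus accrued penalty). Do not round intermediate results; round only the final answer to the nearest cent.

$50,268.09

Balance at month 4: $54,555.0000 × (1 + 0.013)^4 = $57,447.6598…
After $18,000.00 payment: $57,447.6598… − $18,000.00 = $39,447.6598…
Balance at month 8: $39,447.6598… × (1 + 0.013)^4 = $41,539.2858…
Penalty: 8 × 2% × $54,555.00 = $8,728.80
Final settlement = outstanding balance + penalty = $41,539.2858… + $8,728.80 = $50,268.09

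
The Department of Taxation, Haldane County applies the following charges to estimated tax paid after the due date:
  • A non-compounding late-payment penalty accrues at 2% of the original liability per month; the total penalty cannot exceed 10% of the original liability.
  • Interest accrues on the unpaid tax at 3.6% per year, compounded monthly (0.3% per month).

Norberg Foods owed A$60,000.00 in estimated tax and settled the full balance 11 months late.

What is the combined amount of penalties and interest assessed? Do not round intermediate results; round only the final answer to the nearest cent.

A$8,009.97

Penalty (uncapped): 11 × 2% × A$60,000.00 = A$13,200.00; cap = 10% × A$60,000.00 = A$6,000.00 → penalty = A$6,000.00
Interest: A$60,000.00 × ((1 + 0.003)^11 − 1) = A$60,000.00 × 0.0334995… = A$2,009.9689…
Penalties + interest = A$6,000.0000 + A$2,009.9689… = A$8,009.97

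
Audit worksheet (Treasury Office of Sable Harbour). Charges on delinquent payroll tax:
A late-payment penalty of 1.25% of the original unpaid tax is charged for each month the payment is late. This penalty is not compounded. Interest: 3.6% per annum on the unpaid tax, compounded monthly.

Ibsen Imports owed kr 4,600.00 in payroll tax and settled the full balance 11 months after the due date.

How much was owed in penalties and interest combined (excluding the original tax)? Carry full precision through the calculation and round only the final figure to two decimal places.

Late-payment penalty = 1.25% × kr 4,600.00 × 11 mo = kr 632.50
Interest (3.6%/yr ÷ 12 = 0.3%/month): kr 4,600.00 × ((1 + 0.003)^11 − 1) = kr 154.0976…
Penalties + interest = kr 632.5000 + kr 154.0976… = kr 786.60

kr 786.60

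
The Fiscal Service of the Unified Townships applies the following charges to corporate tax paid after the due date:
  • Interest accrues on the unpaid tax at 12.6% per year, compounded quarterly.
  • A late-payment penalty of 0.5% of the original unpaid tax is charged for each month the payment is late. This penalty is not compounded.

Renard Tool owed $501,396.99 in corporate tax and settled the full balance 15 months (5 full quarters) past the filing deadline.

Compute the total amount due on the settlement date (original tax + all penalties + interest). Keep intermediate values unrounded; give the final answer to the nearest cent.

Late-payment penalty = 0.5% × $501,396.99 × 15 mo = $37,604.77…
Interest (12.6%/yr ÷ 4 = 3.15%/quarter): $501,396.99 × ((1 + 0.0315)^5 − 1) = $84,104.3374…
Total = $501,396.99 + $37,604.7743… + $84,104.3374… = $623,106.10

$623,106.10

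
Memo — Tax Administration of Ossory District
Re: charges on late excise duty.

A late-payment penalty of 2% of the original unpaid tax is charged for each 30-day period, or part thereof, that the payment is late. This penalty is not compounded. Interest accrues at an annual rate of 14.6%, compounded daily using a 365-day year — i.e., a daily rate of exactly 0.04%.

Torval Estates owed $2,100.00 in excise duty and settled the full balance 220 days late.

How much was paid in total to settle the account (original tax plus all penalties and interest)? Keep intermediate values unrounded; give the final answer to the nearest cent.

Penalty periods: ⌈220/30⌉ = 8; penalty = 8 × 2% × $2,100.00 = $336.00
Interest: $2,100.00 × ((1 + 0.0004)^220 − 1) = $2,100.00 × 0.09196891… = $193.1347…
Total = $2,100.00 + $336.0000 + $193.1347… = $2,629.13

$2,629.13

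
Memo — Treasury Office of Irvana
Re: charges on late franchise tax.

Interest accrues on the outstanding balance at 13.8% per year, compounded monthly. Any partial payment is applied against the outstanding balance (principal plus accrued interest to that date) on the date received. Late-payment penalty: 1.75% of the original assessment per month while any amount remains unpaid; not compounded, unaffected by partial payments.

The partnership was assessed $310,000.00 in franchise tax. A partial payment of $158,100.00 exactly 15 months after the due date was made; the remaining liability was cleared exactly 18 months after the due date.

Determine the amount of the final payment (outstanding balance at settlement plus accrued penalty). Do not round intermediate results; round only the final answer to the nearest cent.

$314,877.06

Monthly rate = 13.8% ÷ 12 = 1.15%
Balance at month 15: $310,000.0000 × (1 + 0.0115)^15 = $368,001.8487…
After $158,100.00 payment: $368,001.8487… − $158,100.00 = $209,901.8487…
Balance at month 18: $209,901.8487… × (1 + 0.0115)^3 = $217,227.0603…
Penalty: 18 × 1.75% × $310,000.00 = $97,650.00
Final settlement = outstanding balance + penalty = $217,227.0603… + $97,650.00 = $314,877.06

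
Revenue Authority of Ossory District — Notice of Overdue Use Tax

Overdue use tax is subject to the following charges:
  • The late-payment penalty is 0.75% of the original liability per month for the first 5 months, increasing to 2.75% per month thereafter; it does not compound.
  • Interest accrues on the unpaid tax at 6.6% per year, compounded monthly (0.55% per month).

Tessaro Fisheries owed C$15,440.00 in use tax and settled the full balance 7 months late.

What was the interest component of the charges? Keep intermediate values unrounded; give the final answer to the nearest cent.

Interest: C$15,440.00 × ((1 + 0.0055)^7 − 1) = C$15,440.00 × 0.0391411… = C$604.3387…

C$604.34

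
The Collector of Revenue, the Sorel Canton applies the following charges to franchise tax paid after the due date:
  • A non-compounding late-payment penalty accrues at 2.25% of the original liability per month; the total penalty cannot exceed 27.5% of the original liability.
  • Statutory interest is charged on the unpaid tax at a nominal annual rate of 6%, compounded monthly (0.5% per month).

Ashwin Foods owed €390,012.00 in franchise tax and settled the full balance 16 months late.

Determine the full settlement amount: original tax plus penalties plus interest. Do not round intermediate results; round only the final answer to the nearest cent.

Penalty (uncapped): 16 × 2.25% × €390,012.00 = €140,404.32; cap = 27.5% × €390,012.00 = €107,253.30 → penalty = €107,253.30
Interest: €390,012.00 × ((1 + 0.005)^16 − 1) = €390,012.00 × 0.0830712… = €32,398.7459…
Total = €390,012.00 + €107,253.3000 + €32,398.7459… = €529,664.05

€529,664.05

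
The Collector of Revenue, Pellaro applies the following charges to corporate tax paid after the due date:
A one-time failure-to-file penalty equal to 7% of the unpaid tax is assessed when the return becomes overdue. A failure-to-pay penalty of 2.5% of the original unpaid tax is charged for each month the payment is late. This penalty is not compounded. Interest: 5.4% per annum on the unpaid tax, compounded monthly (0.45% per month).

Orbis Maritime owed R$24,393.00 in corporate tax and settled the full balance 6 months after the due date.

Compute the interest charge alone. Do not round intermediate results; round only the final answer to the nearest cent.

Interest: R$24,393.00 × ((1 + 0.0045)^6 − 1) = R$24,393.00 × 0.0273056… = R$666.0650…

R$666.06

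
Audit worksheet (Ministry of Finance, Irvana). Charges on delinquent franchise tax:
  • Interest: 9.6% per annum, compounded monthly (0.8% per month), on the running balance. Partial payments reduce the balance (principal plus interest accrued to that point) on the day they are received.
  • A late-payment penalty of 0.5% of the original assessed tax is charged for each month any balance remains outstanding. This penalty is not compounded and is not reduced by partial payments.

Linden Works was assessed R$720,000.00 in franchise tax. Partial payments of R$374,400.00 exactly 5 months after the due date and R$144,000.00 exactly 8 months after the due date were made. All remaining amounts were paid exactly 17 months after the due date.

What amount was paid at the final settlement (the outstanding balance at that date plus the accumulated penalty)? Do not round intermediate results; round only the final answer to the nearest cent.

R$318,971.87

Balance at month 5: R$720,000.0000 × (1 + 0.008)^5 = R$749,264.5012…
After R$374,400.00 payment: R$749,264.5012… − R$374,400.00 = R$374,864.5012…
Balance at month 8: R$374,864.5012… × (1 + 0.008)^3 = R$383,933.4151…
After R$144,000.00 payment: R$383,933.4151… − R$144,000.00 = R$239,933.4151…
Balance at month 17: R$239,933.4151… × (1 + 0.008)^9 = R$257,771.8715…
Penalty: 17 × 0.5% × R$720,000.00 = R$61,200.00
Final settlement = outstanding balance + penalty = R$257,771.8715… + R$61,200.00 = R$318,971.87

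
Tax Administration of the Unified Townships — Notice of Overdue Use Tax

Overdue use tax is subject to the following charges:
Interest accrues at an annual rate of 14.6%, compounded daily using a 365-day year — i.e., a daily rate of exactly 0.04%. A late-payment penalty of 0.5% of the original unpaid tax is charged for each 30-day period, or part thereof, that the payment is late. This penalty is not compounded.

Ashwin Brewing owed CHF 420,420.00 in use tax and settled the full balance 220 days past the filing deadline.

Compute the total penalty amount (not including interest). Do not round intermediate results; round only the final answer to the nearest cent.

Penalty periods: ⌈220/30⌉ = 8; penalty = 8 × 0.5% × CHF 420,420.00 = CHF 16,816.80

CHF 16,816.80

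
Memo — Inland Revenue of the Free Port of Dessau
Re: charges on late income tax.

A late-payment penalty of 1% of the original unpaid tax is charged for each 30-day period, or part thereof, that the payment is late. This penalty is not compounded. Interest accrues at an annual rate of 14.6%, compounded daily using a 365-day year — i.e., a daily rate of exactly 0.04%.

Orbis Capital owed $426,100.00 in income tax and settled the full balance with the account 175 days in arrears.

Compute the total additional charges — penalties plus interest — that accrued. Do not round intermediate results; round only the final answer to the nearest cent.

Penalty periods: ⌈175/30⌉ = 6; penalty = 6 × 1% × $426,100.00 = $25,566.00
Interest: $426,100.00 × ((1 + 0.0004)^175 − 1) = $426,100.00 × 0.07249317… = $30,889.3398…
Penalties + interest = $25,566.0000 + $30,889.3398… = $56,455.34

$56,455.34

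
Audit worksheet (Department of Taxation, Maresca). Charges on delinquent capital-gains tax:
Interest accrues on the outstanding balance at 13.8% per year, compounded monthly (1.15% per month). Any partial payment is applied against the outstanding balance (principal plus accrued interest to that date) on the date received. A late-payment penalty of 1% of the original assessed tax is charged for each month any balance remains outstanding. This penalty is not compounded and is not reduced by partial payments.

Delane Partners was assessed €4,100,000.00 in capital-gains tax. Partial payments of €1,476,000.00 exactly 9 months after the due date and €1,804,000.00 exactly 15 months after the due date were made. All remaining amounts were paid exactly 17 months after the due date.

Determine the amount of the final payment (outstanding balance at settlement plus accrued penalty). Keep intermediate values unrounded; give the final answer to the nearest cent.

€2,213,592.95

Balance at month 9: €4,100,000.0000 × (1 + 0.0115)^9 = €4,544,403.0294…
After €1,476,000.00 payment: €4,544,403.0294… − €1,476,000.00 = €3,068,403.0294…
Balance at month 15: €3,068,403.0294… × (1 + 0.0115)^6 = €3,286,303.9248…
After €1,804,000.00 payment: €3,286,303.9248… − €1,804,000.00 = €1,482,303.9248…
Balance at month 17: €1,482,303.9248… × (1 + 0.0115)^2 = €1,516,592.9498…
Penalty: 17 × 1% × €4,100,000.00 = €697,000.00
Final settlement = outstanding balance + penalty = €1,516,592.9498… + €697,000.00 = €2,213,592.95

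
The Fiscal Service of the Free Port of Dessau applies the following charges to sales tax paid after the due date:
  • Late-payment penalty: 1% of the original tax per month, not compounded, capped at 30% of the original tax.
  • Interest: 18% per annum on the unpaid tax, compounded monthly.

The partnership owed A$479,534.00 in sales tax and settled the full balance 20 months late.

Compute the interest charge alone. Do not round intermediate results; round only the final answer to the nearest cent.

Interest (18%/yr ÷ 12 = 1.5%/month): A$479,534.00 × ((1 + 0.015)^20 − 1) = A$166,328.7687…

A$166,328.77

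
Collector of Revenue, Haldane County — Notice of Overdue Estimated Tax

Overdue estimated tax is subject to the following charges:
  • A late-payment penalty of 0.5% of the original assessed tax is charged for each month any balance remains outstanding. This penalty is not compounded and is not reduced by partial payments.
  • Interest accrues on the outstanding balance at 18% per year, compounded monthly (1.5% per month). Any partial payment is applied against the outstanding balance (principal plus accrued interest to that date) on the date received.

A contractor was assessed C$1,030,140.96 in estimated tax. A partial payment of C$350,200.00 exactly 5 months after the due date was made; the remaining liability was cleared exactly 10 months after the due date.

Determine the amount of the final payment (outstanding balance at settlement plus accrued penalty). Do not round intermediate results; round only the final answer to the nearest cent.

Balance at month 5: C$1,030,140.9600 × (1 + 0.015)^5 = C$1,109,754.3780…
After C$350,200.00 payment: C$1,109,754.3780… − C$350,200.00 = C$759,554.3780…
Balance at month 10: C$759,554.3780… × (1 + 0.015)^5 = C$818,255.7815…
Penalty: 10 × 0.5% × C$1,030,140.96 = C$51,507.05…
Final settlement = outstanding balance + penalty = C$818,255.7815… + C$51,507.05… = C$869,762.83

C$869,762.83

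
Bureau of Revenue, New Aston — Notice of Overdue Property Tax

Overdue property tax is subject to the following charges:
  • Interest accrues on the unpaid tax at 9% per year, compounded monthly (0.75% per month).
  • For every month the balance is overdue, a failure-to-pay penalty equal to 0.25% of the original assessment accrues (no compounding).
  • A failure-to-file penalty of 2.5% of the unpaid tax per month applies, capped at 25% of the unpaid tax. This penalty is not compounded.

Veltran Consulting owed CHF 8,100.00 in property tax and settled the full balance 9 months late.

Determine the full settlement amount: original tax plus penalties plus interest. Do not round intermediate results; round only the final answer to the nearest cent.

Failure-to-file: 9 × 2.5% × CHF 8,100.00 = CHF 1,822.50 (under the 25% cap)
Failure-to-pay penalty = 0.25% × CHF 8,100.00 × 9 mo = CHF 182.25
Interest: CHF 8,100.00 × ((1 + 0.0075)^9 − 1) = CHF 8,100.00 × 0.0695608… = CHF 563.4428…
Total = CHF 8,100.00 + CHF 2,004.7500 + CHF 563.4428… = CHF 10,668.19

CHF 10,668.19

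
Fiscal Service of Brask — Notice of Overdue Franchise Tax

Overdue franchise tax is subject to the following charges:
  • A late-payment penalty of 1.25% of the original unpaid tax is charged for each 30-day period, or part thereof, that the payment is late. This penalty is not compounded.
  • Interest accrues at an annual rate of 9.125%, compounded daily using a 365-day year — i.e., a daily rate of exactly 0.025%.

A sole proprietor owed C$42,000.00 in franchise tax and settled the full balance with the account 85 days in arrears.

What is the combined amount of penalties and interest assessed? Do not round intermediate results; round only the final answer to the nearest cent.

Penalty periods: ⌈85/30⌉ = 3; penalty = 3 × 1.25% × C$42,000.00 = C$1,575.00
Interest: C$42,000.00 × ((1 + 0.00025)^85 − 1) = C$42,000.00 × 0.02147468… = C$901.9364…
Penalties + interest = C$1,575.0000 + C$901.9364… = C$2,476.94

C$2,476.94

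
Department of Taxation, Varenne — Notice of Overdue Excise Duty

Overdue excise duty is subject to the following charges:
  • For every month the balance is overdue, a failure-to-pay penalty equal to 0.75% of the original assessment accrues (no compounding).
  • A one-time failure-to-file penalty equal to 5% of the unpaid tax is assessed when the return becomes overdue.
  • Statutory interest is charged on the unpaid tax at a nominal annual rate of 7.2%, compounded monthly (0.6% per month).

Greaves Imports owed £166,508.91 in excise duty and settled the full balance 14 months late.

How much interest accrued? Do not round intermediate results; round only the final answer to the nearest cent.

£14,545.54

Interest: £166,508.91 × ((1 + 0.006)^14 − 1) = £166,508.91 × 0.0873559… = £14,545.5419…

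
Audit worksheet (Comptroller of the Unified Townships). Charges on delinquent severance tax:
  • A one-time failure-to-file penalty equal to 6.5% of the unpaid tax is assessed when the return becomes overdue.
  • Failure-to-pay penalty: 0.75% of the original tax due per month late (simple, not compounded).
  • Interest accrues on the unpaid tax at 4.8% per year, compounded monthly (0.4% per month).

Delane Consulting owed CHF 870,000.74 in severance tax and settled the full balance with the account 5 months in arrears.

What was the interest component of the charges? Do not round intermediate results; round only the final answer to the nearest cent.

CHF 17,539.77

Interest: CHF 870,000.74 × ((1 + 0.004)^5 − 1) = CHF 870,000.74 × 0.0201606… = CHF 17,539.7728…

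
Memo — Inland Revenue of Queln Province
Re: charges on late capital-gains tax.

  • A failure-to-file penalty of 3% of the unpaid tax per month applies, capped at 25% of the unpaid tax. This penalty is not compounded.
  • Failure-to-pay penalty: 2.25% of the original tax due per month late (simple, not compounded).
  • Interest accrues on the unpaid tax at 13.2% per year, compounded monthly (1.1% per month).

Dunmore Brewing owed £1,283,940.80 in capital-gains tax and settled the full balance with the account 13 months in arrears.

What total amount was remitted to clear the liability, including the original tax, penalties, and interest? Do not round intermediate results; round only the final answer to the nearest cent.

Failure-to-file: 13 × 3% × £1,283,940.80 = £500,736.91…, capped at 25% × £1,283,940.80 = £320,985.20
Failure-to-pay penalty: 13 × 2.25% × £1,283,940.80 = £375,552.68…
Interest: £1,283,940.80 × ((1 + 0.011)^13 − 1) = £1,283,940.80 × 0.1528293… = £196,223.8310…
Total = £1,283,940.80 + £696,537.8840 + £196,223.8310… = £2,176,702.52

£2,176,702.52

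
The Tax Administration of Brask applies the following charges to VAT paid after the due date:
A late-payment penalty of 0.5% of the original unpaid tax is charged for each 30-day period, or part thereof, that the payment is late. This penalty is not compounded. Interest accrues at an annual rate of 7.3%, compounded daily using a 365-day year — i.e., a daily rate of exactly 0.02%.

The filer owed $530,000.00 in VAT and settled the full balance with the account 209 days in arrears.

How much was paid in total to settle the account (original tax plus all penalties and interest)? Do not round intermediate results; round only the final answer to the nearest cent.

Penalty periods: ⌈209/30⌉ = 7; penalty = 7 × 0.5% × $530,000.00 = $18,550.00
Interest: $530,000.00 × ((1 + 0.0002)^209 − 1) = $530,000.00 × 0.04268156… = $22,621.2283…
Total = $530,000.00 + $18,550.0000 + $22,621.2283… = $571,171.23

$571,171.23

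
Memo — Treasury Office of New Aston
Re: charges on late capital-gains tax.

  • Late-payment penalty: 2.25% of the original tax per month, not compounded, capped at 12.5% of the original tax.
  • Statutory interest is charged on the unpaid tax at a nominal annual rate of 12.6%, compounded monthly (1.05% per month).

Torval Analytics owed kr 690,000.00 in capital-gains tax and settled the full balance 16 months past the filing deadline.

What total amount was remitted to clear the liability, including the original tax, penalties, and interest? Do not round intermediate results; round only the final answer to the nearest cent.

Penalty (uncapped): 16 × 2.25% × kr 690,000.00 = kr 248,400.00; cap = 12.5% × kr 690,000.00 = kr 86,250.00 → penalty = kr 86,250.00
Interest: kr 690,000.00 × ((1 + 0.0105)^16 − 1) = kr 690,000.00 × 0.1819010… = kr 125,511.6628…
Total = kr 690,000.00 + kr 86,250.0000 + kr 125,511.6628… = kr 901,761.66

kr 901,761.66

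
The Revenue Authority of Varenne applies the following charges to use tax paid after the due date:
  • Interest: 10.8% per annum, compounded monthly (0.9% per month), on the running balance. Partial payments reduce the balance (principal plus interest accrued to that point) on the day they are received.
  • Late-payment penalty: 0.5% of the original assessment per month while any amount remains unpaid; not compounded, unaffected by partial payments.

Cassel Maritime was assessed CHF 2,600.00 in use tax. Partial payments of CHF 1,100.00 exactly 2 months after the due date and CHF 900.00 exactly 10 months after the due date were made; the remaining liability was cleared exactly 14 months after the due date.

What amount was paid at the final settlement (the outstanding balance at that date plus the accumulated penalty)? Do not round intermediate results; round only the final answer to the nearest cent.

CHF 971.77

Balance at month 2: CHF 2,600.0000 × (1 + 0.009)^2 = CHF 2,647.0106
After CHF 1,100.00 payment: CHF 2,647.0106 − CHF 1,100.00 = CHF 1,547.0106
Balance at month 10: CHF 1,547.0106 × (1 + 0.009)^8 = CHF 1,661.9679…
After CHF 900.00 payment: CHF 1,661.9679… − CHF 900.00 = CHF 761.9679…
Balance at month 14: CHF 761.9679… × (1 + 0.009)^4 = CHF 789.7712…
Penalty: 14 × 0.5% × CHF 2,600.00 = CHF 182.00
Final settlement = outstanding balance + penalty = CHF 789.7712… + CHF 182.00 = CHF 971.77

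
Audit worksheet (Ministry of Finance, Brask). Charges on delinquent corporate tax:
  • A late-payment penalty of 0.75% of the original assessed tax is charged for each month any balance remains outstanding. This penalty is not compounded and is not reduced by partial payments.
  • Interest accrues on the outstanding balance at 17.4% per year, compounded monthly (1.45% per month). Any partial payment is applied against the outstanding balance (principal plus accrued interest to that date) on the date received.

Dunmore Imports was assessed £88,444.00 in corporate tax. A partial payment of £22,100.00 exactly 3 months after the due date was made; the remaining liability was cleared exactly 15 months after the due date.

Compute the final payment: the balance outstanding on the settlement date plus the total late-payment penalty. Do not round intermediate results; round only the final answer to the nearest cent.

£93,443.84

Balance at month 3: £88,444.0000 × (1 + 0.0145)^3 = £92,347.3697…
After £22,100.00 payment: £92,347.3697… − £22,100.00 = £70,247.3697…
Balance at month 15: £70,247.3697… × (1 + 0.0145)^12 = £83,493.8878…
Penalty: 15 × 0.75% × £88,444.00 = £9,949.95
Final settlement = outstanding balance + penalty = £83,493.8878… + £9,949.95 = £93,443.84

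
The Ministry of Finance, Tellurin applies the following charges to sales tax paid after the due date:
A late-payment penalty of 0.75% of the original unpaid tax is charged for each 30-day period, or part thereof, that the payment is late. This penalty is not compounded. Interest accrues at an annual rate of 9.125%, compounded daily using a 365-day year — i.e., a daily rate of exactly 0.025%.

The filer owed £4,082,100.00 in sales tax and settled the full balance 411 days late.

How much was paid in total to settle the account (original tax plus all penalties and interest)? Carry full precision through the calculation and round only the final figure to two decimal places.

Penalty periods: ⌈411/30⌉ = 14; penalty = 14 × 0.75% × £4,082,100.00 = £428,620.50
Interest: £4,082,100.00 × ((1 + 0.00025)^411 − 1) = £4,082,100.00 × 0.10820009… = £441,683.5862…
Total = £4,082,100.00 + £428,620.5000 + £441,683.5862… = £4,952,404.09

£4,952,404.09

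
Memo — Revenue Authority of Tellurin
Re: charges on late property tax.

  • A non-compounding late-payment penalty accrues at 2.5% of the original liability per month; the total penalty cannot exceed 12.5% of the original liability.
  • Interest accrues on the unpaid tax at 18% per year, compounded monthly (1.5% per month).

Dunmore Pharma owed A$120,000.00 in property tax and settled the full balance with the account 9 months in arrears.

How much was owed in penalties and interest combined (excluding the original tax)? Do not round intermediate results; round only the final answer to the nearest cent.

Penalty (uncapped): 9 × 2.5% × A$120,000.00 = A$27,000.00; cap = 12.5% × A$120,000.00 = A$15,000.00 → penalty = A$15,000.00
Interest: A$120,000.00 × ((1 + 0.015)^9 − 1) = A$120,000.00 × 0.1433900… = A$17,206.7970…
Penalties + interest = A$15,000.0000 + A$17,206.7970… = A$32,206.80

A$32,206.80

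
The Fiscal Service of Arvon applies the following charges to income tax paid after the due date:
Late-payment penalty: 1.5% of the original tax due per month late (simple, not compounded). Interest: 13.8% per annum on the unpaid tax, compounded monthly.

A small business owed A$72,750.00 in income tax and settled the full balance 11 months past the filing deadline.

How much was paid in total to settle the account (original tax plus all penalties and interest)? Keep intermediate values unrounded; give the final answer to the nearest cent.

A$94,504.47

Late-payment penalty: 11 × 1.5% × A$72,750.00 = A$12,003.75
Interest (13.8%/yr ÷ 12 = 1.15%/month): A$72,750.00 × ((1 + 0.0115)^11 − 1) = A$9,750.7232…
Total = A$72,750.00 + A$12,003.7500 + A$9,750.7232… = A$94,504.47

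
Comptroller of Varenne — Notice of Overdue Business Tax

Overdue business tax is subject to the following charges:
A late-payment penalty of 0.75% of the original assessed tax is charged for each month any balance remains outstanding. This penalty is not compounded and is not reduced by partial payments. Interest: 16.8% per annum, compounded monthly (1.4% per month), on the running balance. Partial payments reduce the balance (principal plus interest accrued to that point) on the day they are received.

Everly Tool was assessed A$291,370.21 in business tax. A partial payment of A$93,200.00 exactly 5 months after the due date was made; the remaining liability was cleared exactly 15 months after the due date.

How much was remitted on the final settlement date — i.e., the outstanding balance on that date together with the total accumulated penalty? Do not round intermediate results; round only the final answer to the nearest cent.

A$284,611.57

Balance at month 5: A$291,370.2100 × (1 + 0.014)^5 = A$312,345.2616…
After A$93,200.00 payment: A$312,345.2616… − A$93,200.00 = A$219,145.2616…
Balance at month 15: A$219,145.2616… × (1 + 0.014)^10 = A$251,832.4176…
Penalty: 15 × 0.75% × A$291,370.21 = A$32,779.15…
Final settlement = outstanding balance + penalty = A$251,832.4176… + A$32,779.15… = A$284,611.57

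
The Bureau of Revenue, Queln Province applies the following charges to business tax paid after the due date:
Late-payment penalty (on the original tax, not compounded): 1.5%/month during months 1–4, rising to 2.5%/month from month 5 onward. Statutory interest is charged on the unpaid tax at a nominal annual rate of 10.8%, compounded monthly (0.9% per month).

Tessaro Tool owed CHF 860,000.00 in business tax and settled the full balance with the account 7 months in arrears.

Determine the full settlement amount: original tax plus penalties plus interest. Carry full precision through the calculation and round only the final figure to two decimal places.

CHF 1,031,765.00

Penalty, months 1–4: 4 × 1.5% × CHF 860,000.00 = CHF 51,600.00
Penalty, months 5–7: 3 × 2.5% × CHF 860,000.00 = CHF 64,500.00
Interest: CHF 860,000.00 × ((1 + 0.009)^7 − 1) = CHF 860,000.00 × 0.0647267… = CHF 55,665.0015…
Total = CHF 860,000.00 + CHF 116,100.0000 + CHF 55,665.0015… = CHF 1,031,765.00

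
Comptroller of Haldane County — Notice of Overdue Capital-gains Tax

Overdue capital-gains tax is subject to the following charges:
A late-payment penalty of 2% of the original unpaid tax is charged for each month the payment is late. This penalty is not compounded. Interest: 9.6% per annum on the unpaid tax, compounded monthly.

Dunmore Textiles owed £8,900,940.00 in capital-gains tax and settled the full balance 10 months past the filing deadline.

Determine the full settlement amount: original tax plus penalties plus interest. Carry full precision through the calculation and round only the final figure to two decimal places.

£11,419,392.51

Late-payment penalty: 10 × 2% × £8,900,940.00 = £1,780,188.00
Interest (9.6%/yr ÷ 12 = 0.8%/month): £8,900,940.00 × ((1 + 0.008)^10 − 1) = £738,264.5112…
Total = £8,900,940.00 + £1,780,188.0000 + £738,264.5112… = £11,419,392.51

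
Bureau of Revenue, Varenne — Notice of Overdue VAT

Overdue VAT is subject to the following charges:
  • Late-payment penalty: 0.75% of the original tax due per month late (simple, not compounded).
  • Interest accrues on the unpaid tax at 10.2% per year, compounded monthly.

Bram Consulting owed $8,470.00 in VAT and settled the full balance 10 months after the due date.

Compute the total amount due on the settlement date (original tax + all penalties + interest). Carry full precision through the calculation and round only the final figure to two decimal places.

$9,853.37

Late-payment penalty = 0.75% × $8,470.00 × 10 mo = $635.25
Interest (10.2%/yr ÷ 12 = 0.85%/month): $8,470.00 × ((1 + 0.0085)^10 − 1) = $748.1217…
Total = $8,470.00 + $635.2500 + $748.1217… = $9,853.37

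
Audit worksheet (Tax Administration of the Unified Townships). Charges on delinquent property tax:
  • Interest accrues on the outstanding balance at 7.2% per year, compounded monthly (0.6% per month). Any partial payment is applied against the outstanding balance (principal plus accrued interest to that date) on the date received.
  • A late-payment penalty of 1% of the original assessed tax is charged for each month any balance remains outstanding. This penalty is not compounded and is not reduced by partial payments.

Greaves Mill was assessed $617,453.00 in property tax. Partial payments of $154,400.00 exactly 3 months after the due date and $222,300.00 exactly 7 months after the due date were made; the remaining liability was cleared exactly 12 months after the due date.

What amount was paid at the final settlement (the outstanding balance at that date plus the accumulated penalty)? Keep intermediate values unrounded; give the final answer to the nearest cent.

Balance at month 3: $617,453.0000 × (1 + 0.006)^3 = $628,633.9723…
After $154,400.00 payment: $628,633.9723… − $154,400.00 = $474,233.9723…
Balance at month 7: $474,233.9723… × (1 + 0.006)^4 = $485,718.4325…
After $222,300.00 payment: $485,718.4325… − $222,300.00 = $263,418.4325…
Balance at month 12: $263,418.4325… × (1 + 0.006)^5 = $271,416.3868…
Penalty: 12 × 1% × $617,453.00 = $74,094.36
Final settlement = outstanding balance + penalty = $271,416.3868… + $74,094.36 = $345,510.75

$345,510.75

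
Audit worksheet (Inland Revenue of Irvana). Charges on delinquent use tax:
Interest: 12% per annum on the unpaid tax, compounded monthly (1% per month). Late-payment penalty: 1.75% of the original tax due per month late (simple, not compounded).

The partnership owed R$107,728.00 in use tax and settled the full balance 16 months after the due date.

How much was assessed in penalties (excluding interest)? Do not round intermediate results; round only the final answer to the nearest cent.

Late-payment penalty: 16 × 1.75% × R$107,728.00 = R$30,163.84

R$30,163.84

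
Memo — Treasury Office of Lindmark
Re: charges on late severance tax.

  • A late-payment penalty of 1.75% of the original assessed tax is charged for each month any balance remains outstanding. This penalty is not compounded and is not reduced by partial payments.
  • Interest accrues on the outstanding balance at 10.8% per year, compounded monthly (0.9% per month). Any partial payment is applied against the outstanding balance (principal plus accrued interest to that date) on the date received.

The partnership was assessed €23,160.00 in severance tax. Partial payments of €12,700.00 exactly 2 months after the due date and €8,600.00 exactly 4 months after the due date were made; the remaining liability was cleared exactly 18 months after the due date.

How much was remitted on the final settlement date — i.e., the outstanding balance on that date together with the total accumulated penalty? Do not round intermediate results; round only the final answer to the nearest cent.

Balance at month 2: €23,160.0000 × (1 + 0.009)^2 = €23,578.7560…
After €12,700.00 payment: €23,578.7560… − €12,700.00 = €10,878.7560…
Balance at month 4: €10,878.7560… × (1 + 0.009)^2 = €11,075.4547…
After €8,600.00 payment: €11,075.4547… − €8,600.00 = €2,475.4547…
Balance at month 18: €2,475.4547… × (1 + 0.009)^14 = €2,806.2821…
Penalty: 18 × 1.75% × €23,160.00 = €7,295.40
Final settlement = outstanding balance + penalty = €2,806.2821… + €7,295.40 = €10,101.68

€10,101.68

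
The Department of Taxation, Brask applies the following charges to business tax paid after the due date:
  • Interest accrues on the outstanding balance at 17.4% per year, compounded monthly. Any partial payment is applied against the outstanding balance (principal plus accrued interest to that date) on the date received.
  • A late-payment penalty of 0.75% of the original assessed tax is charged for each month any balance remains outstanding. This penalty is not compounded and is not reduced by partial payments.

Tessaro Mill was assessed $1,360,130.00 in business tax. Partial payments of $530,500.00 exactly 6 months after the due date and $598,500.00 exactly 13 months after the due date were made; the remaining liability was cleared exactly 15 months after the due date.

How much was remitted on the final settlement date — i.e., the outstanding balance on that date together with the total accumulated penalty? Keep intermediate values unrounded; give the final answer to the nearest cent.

Monthly rate = 17.4% ÷ 12 = 1.45%
Balance at month 6: $1,360,130.0000 × (1 + 0.0145)^6 = $1,482,834.6576…
After $530,500.00 payment: $1,482,834.6576… − $530,500.00 = $952,334.6576…
Balance at month 13: $952,334.6576… × (1 + 0.0145)^7 = $1,053,304.5232…
After $598,500.00 payment: $1,053,304.5232… − $598,500.00 = $454,804.5232…
Balance at month 15: $454,804.5232… × (1 + 0.0145)^2 = $468,089.4770…
Penalty: 15 × 0.75% × $1,360,130.00 = $153,014.63…
Final settlement = outstanding balance + penalty = $468,089.4770… + $153,014.63… = $621,104.10

$621,104.10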